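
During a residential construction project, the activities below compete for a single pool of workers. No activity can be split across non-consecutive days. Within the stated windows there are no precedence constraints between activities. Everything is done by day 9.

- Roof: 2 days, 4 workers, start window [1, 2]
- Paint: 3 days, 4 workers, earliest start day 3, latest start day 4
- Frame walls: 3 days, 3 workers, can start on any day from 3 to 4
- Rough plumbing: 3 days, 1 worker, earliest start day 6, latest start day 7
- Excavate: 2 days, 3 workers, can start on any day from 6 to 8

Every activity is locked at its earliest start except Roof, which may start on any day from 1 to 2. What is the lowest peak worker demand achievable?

Roof@1: d1:4  d2:4  d3:7  d4:7  d5:7  d6:4  d7:4  d8:1  d9:0 → peak 7
Roof@2: d1:0  d2:4  d3:11  d4:7  d5:7  d6:4  d7:4  d8:1  d9:0 → peak 11
Best is Roof@1, peak 7.

7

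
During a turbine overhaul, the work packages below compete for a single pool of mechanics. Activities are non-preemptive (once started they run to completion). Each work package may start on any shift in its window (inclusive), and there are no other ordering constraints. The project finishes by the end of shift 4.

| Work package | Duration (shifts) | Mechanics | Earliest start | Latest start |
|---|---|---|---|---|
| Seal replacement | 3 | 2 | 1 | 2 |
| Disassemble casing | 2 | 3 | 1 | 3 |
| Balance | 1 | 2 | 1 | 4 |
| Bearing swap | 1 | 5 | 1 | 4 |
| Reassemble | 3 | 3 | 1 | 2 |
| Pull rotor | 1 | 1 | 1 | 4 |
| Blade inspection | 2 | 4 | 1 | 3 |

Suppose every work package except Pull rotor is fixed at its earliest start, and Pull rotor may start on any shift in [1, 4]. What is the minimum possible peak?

Pull rotor@1: s1:20  s2:12  s3:5  s4:0 → peak 20
Pull rotor@2: s1:19  s2:13  s3:5  s4:0 → peak 19
Pull rotor@3: s1:19  s2:12  s3:6  s4:0 → peak 19
Pull rotor@4: s1:19  s2:12  s3:5  s4:1 → peak 19
Best is Pull rotor@2, peak 19.

19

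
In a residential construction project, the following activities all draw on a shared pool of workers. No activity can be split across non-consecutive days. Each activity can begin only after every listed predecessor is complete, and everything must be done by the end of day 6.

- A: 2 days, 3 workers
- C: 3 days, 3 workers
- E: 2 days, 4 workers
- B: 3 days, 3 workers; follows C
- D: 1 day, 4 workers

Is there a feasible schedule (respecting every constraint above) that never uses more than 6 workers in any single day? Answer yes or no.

no

The minimum achievable peak is 7; 6 < 7, so no feasible schedule stays within the cap.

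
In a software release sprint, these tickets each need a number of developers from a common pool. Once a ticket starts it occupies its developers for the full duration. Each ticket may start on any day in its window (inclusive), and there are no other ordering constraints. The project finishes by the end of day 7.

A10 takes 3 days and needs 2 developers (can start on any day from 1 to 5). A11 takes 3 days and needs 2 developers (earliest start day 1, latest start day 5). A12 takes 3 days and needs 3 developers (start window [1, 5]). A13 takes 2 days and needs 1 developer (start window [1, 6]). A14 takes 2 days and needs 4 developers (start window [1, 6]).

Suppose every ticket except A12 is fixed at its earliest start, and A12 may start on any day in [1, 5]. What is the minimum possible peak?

A12@1: d1:12  d2:12  d3:7  d4:0  d5:0  d6:0  d7:0 → peak 12
A12@2: d1:9  d2:12  d3:7  d4:3  d5:0  d6:0  d7:0 → peak 12
A12@3: d1:9  d2:9  d3:7  d4:3  d5:3  d6:0  d7:0 → peak 9
A12@4: d1:9  d2:9  d3:4  d4:3  d5:3  d6:3  d7:0 → peak 9
A12@5: d1:9  d2:9  d3:4  d4:0  d5:3  d6:3  d7:3 → peak 9
Best is A12@3, peak 9.

9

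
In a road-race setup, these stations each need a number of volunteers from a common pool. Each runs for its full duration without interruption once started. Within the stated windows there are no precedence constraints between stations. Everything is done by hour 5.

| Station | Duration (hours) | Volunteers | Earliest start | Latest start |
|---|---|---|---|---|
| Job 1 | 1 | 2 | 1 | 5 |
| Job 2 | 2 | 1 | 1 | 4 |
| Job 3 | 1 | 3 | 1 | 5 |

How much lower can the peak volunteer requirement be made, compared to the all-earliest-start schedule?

3

Early-start peak: h1:6  h2:1  h3:0  h4:0  h5:0 ⇒ 6.
Leveled (Job 1@1, Job 2@1, Job 3@3): h1:3  h2:1  h3:3  h4:0  h5:0 ⇒ 3.
Reduction 6 − 3 = 3.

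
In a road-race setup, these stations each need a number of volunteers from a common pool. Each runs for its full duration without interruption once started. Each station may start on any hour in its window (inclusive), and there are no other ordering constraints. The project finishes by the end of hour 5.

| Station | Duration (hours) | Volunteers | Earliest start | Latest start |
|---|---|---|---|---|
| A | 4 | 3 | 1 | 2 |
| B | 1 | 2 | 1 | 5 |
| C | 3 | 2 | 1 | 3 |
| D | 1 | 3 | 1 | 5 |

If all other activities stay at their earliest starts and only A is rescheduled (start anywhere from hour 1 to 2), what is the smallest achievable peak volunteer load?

7

A@1: h1:10  h2:5  h3:5  h4:3  h5:0 → peak 10
A@2: h1:7  h2:5  h3:5  h4:3  h5:3 → peak 7
Best is A@2, peak 7.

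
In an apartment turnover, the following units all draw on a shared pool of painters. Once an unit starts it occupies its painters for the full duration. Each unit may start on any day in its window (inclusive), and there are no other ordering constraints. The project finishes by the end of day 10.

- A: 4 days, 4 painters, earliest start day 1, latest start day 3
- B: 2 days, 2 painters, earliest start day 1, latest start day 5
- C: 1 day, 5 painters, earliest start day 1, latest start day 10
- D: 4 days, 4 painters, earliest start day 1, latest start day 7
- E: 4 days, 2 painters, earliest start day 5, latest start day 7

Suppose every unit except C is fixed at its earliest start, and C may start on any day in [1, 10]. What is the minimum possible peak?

10

C@1: d1:15  d2:10  d3:8  d4:8  d5:2  d6:2  d7:2  d8:2  d9:0  d10:0 → peak 15
C@2: d1:10  d2:15  d3:8  d4:8  d5:2  d6:2  d7:2  d8:2  d9:0  d10:0 → peak 15
C@3: d1:10  d2:10  d3:13  d4:8  d5:2  d6:2  d7:2  d8:2  d9:0  d10:0 → peak 13
C@4: d1:10  d2:10  d3:8  d4:13  d5:2  d6:2  d7:2  d8:2  d9:0  d10:0 → peak 13
C@5: d1:10  d2:10  d3:8  d4:8  d5:7  d6:2  d7:2  d8:2  d9:0  d10:0 → peak 10
C@6: d1:10  d2:10  d3:8  d4:8  d5:2  d6:7  d7:2  d8:2  d9:0  d10:0 → peak 10
C@7: d1:10  d2:10  d3:8  d4:8  d5:2  d6:2  d7:7  d8:2  d9:0  d10:0 → peak 10
C@8: d1:10  d2:10  d3:8  d4:8  d5:2  d6:2  d7:2  d8:7  d9:0  d10:0 → peak 10
C@9: d1:10  d2:10  d3:8  d4:8  d5:2  d6:2  d7:2  d8:2  d9:5  d10:0 → peak 10
C@10: d1:10  d2:10  d3:8  d4:8  d5:2  d6:2  d7:2  d8:2  d9:0  d10:5 → peak 10
Best is C@5, peak 10.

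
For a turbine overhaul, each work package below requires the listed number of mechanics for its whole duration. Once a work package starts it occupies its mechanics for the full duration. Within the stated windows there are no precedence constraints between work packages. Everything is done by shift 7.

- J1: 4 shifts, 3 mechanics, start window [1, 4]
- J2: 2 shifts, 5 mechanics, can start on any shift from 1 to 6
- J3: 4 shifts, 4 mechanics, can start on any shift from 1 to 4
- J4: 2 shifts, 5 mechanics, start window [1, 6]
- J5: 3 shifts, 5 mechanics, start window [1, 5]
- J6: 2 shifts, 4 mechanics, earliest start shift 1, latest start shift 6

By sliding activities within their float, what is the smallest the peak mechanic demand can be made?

Early-start (J1@1, J2@1, J3@1, J4@1, J5@1, J6@1) gives peak 26: s1:26  s2:26  s3:12  s4:7  s5:0  s6:0  s7:0.
Shift J4→3, J5→5, J6→5.
Schedule J1@1, J2@1, J3@1, J4@3, J5@5, J6@5: s1:12  s2:12  s3:12  s4:12  s5:9  s6:9  s7:5 — peak 12.

12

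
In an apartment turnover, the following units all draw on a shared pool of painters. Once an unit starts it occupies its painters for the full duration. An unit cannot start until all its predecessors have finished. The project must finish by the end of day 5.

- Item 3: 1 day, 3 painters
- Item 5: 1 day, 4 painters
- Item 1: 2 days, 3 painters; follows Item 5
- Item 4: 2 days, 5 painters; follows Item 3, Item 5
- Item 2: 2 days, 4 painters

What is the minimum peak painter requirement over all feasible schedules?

7

Early-start (Item 3@1, Item 5@1, Item 1@2, Item 4@2, Item 2@1) gives peak 12: d1:11  d2:12  d3:8  d4:0  d5:0.
Shift Item 4→4, Item 2→2.
Schedule Item 3@1, Item 5@1, Item 1@2, Item 4@4, Item 2@2: d1:7  d2:7  d3:7  d4:5  d5:5 — peak 7.
Total painter-days = 31 over 5 days ⇒ peak ≥ ⌈31/5⌉ = 7, so 7 is optimal.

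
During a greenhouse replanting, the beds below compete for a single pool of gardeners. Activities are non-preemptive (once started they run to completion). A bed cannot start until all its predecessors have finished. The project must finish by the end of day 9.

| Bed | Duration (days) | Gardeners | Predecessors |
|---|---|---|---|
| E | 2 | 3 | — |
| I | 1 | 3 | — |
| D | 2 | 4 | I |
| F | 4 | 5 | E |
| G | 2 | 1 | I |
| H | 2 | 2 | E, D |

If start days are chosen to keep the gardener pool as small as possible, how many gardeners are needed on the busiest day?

7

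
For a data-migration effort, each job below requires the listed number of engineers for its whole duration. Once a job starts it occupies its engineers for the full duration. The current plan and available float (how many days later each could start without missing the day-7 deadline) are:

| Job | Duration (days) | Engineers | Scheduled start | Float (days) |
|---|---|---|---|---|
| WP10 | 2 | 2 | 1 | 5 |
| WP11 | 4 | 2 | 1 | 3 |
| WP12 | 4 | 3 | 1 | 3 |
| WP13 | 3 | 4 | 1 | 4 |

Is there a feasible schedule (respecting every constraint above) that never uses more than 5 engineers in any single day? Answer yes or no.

no

Total engineer-days = 36; over 7 days the average is 36/7 > 5, so some day must exceed 5.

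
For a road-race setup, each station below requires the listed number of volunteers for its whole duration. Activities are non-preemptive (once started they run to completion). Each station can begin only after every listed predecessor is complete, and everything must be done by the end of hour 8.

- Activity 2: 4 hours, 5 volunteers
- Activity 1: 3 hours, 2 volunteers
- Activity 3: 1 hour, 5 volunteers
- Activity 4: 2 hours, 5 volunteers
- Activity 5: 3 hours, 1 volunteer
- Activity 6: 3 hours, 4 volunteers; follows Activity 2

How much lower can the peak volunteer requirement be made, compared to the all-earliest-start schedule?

Early-start peak: h1:18  h2:13  h3:8  h4:5  h5:4  h6:4  h7:4  h8:0 ⇒ 18.
Leveled (Activity 2@1, Activity 1@1, Activity 3@5, Activity 4@6, Activity 5@1, Activity 6@5): h1:8  h2:8  h3:8  h4:5  h5:9  h6:9  h7:9  h8:0 ⇒ 9.
Reduction 18 − 9 = 9.

9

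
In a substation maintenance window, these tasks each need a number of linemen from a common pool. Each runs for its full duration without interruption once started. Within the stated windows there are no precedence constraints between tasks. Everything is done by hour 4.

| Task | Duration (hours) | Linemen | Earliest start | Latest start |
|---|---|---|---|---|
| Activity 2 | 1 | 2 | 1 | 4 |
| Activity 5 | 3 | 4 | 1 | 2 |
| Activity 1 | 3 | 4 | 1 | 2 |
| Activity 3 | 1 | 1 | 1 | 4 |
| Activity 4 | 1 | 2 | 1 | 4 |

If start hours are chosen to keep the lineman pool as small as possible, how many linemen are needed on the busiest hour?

Early-start (Activity 2@1, Activity 5@1, Activity 1@1, Activity 3@1, Activity 4@1) gives peak 13: h1:13  h2:8  h3:8  h4:0.
Shift Activity 1→2, Activity 4→4.
Schedule Activity 2@1, Activity 5@1, Activity 1@2, Activity 3@1, Activity 4@4: h1:7  h2:8  h3:8  h4:6 — peak 8.
Total lineman-hours = 29 over 4 hours ⇒ peak ≥ ⌈29/4⌉ = 8, so 8 is optimal.

8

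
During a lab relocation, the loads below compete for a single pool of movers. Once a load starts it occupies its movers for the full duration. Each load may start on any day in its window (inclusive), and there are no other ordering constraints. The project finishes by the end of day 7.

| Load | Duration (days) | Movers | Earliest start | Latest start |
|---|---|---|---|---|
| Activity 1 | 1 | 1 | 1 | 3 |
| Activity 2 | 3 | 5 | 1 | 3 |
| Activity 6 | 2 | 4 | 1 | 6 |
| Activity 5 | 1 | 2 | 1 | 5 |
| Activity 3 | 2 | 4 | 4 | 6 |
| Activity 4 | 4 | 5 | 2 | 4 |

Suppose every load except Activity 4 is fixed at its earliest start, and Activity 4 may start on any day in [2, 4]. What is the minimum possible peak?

Activity 4@2: d1:12  d2:14  d3:10  d4:9  d5:9  d6:0  d7:0 → peak 14
Activity 4@3: d1:12  d2:9  d3:10  d4:9  d5:9  d6:5  d7:0 → peak 12
Activity 4@4: d1:12  d2:9  d3:5  d4:9  d5:9  d6:5  d7:5 → peak 12
Best is Activity 4@3, peak 12.

12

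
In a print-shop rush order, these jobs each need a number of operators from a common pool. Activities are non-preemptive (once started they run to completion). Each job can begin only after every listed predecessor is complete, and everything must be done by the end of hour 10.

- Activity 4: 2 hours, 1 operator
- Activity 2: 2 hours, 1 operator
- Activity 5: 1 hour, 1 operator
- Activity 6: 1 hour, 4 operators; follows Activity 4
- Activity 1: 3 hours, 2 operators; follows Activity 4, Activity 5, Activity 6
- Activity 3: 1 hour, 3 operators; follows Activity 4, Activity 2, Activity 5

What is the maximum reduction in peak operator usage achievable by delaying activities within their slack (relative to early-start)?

Early-start peak: h1:3  h2:2  h3:7  h4:2  h5:2  h6:2  h7:0  h8:0  h9:0  h10:0 ⇒ 7.
Leveled (Activity 4@1, Activity 2@1, Activity 5@1, Activity 6@3, Activity 1@4, Activity 3@7): h1:3  h2:2  h3:4  h4:2  h5:2  h6:2  h7:3  h8:0  h9:0  h10:0 ⇒ 4.
Reduction 7 − 4 = 3.

3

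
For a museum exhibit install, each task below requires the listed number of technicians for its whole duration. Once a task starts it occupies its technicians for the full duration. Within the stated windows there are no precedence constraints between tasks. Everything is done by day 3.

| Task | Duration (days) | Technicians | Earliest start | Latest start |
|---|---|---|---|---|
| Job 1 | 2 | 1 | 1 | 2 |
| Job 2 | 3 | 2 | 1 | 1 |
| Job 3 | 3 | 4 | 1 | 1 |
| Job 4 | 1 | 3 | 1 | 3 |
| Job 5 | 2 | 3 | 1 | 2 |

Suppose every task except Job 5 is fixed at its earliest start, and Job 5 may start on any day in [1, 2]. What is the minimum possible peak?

Job 5@1: d1:13  d2:10  d3:6 → peak 13
Job 5@2: d1:10  d2:10  d3:9 → peak 10
Best is Job 5@2, peak 10.

10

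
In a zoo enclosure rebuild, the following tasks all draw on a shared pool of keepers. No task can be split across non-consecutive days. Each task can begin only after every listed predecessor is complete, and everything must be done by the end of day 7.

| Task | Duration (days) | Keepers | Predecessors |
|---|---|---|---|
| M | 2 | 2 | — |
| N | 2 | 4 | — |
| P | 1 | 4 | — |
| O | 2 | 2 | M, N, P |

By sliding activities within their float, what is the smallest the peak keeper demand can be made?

4

Early-start (M@1, N@1, P@1, O@3) gives peak 10: d1:10  d2:6  d3:2  d4:2  d5:0  d6:0  d7:0.
Shift N→3, P→5, O→6.
Schedule M@1, N@3, P@5, O@6: d1:2  d2:2  d3:4  d4:4  d5:4  d6:2  d7:2 — peak 4.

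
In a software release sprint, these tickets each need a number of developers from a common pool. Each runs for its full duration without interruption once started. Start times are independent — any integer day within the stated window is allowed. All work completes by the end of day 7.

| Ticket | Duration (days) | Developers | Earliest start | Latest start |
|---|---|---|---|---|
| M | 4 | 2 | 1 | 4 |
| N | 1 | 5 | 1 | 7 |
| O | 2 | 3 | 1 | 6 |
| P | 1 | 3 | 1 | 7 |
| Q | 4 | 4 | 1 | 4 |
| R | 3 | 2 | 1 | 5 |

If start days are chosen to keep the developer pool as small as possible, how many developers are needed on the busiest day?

7

Early-start (M@1, N@1, O@1, P@1, Q@1, R@1) gives peak 19: d1:19  d2:11  d3:8  d4:6  d5:0  d6:0  d7:0.
Shift M→2, O→2, P→6, Q→4.
Schedule M@2, N@1, O@2, P@6, Q@4, R@1: d1:7  d2:7  d3:7  d4:6  d5:6  d6:7  d7:4 — peak 7.
Total developer-days = 44 over 7 days ⇒ peak ≥ ⌈44/7⌉ = 7, so 7 is optimal.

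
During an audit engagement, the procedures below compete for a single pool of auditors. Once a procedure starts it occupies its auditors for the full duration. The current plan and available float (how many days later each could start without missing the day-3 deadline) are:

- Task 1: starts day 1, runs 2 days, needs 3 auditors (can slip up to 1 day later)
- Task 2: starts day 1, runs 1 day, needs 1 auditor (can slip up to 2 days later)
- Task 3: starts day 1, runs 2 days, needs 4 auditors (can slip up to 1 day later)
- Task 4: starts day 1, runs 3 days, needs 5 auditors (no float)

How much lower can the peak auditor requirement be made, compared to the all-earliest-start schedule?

Early-start peak: d1:13  d2:12  d3:5 ⇒ 13.
Leveled (Task 1@1, Task 2@1, Task 3@2, Task 4@1): d1:9  d2:12  d3:9 ⇒ 12.
Reduction 13 − 12 = 1.

1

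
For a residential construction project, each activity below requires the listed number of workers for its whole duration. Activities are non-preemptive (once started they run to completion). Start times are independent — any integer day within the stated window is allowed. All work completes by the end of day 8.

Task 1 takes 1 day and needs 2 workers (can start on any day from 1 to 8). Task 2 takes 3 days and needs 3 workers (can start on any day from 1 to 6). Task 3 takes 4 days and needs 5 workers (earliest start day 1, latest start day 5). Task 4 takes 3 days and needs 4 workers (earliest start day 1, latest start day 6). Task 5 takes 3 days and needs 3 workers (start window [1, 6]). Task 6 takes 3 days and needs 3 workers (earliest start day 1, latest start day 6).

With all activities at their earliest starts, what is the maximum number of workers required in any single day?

20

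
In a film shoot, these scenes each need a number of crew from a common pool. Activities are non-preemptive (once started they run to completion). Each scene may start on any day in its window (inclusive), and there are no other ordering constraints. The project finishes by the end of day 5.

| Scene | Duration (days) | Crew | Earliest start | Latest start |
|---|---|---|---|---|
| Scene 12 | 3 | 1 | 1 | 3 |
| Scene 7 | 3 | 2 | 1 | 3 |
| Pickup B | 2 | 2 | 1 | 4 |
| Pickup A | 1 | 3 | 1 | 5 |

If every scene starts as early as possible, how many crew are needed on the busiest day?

8

Early-start schedule: Scene 12@1, Scene 7@1, Pickup B@1, Pickup A@1.
Load per day: day 1: 8, day 2: 5, day 3: 3, day 4: 0, day 5: 0.
Peak is 8.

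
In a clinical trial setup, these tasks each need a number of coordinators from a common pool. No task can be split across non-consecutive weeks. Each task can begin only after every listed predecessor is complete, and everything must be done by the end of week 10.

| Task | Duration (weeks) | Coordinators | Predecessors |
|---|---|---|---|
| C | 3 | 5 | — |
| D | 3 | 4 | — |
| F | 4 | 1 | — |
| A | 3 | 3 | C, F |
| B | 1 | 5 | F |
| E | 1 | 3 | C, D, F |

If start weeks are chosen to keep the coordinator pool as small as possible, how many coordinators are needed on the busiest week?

6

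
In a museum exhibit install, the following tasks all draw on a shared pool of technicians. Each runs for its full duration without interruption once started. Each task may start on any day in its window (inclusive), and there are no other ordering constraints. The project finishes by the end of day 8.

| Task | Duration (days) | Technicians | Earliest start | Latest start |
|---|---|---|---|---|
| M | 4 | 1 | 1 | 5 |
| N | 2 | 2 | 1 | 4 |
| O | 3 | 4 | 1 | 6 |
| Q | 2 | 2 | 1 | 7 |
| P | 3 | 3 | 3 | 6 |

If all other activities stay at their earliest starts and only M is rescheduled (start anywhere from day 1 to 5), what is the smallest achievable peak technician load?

M@1: d1:9  d2:9  d3:8  d4:4  d5:3  d6:0  d7:0  d8:0 → peak 9
M@2: d1:8  d2:9  d3:8  d4:4  d5:4  d6:0  d7:0  d8:0 → peak 9
M@3: d1:8  d2:8  d3:8  d4:4  d5:4  d6:1  d7:0  d8:0 → peak 8
M@4: d1:8  d2:8  d3:7  d4:4  d5:4  d6:1  d7:1  d8:0 → peak 8
M@5: d1:8  d2:8  d3:7  d4:3  d5:4  d6:1  d7:1  d8:1 → peak 8
Best is M@3, peak 8.

8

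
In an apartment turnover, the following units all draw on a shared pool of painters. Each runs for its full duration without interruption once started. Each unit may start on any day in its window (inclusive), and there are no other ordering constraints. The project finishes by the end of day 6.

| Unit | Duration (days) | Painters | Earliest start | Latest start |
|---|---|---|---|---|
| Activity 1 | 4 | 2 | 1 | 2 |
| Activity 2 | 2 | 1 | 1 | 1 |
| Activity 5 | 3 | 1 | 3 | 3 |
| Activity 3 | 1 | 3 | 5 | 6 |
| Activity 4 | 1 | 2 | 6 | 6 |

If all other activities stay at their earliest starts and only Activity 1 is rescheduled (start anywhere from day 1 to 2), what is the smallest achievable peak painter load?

Activity 1@1: d1:3  d2:3  d3:3  d4:3  d5:4  d6:2 → peak 4
Activity 1@2: d1:1  d2:3  d3:3  d4:3  d5:6  d6:2 → peak 6
Best is Activity 1@1, peak 4.

4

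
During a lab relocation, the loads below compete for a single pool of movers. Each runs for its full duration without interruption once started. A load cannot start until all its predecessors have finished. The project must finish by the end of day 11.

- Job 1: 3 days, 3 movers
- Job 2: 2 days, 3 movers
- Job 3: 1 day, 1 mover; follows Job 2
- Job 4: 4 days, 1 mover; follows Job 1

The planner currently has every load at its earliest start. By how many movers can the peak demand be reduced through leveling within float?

Early-start peak: d1:6  d2:6  d3:4  d4:1  d5:1  d6:1  d7:1  d8:0  d9:0  d10:0  d11:0 ⇒ 6.
Leveled (Job 1@1, Job 2@4, Job 3@6, Job 4@6): d1:3  d2:3  d3:3  d4:3  d5:3  d6:2  d7:1  d8:1  d9:1  d10:0  d11:0 ⇒ 3.
Reduction 6 − 3 = 3.

3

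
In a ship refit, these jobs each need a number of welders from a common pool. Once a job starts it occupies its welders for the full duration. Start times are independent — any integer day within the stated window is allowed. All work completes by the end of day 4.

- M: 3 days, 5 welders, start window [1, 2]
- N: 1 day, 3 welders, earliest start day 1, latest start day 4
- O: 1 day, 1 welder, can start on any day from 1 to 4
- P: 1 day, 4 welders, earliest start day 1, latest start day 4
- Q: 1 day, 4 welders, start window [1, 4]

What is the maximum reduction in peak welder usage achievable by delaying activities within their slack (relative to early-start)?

Early-start peak: d1:17  d2:5  d3:5  d4:0 ⇒ 17.
Leveled (M@1, N@1, O@2, P@4, Q@4): d1:8  d2:6  d3:5  d4:8 ⇒ 8.
Reduction 17 − 8 = 9.

9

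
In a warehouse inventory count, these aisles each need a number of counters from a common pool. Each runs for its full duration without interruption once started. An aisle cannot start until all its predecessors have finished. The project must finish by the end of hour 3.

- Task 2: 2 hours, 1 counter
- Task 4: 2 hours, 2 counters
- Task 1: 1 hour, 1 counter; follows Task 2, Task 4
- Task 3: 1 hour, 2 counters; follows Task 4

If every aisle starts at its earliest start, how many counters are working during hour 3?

3

At early start, hour 3 has: Task 1, Task 3.
Demand: 1 + 2 = 3.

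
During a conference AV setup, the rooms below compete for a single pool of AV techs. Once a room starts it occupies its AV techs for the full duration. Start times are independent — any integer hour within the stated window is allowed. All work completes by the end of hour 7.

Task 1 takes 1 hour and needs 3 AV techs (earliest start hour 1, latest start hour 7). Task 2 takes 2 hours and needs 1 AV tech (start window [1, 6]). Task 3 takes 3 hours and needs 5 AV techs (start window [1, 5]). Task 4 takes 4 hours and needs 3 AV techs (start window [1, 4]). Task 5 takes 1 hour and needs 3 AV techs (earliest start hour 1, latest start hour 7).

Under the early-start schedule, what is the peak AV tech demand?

Early-start schedule: Task 1@1, Task 2@1, Task 3@1, Task 4@1, Task 5@1.
Load per hour: hour 1: 15, hour 2: 9, hour 3: 8, hour 4: 3, hour 5: 0, hour 6: 0, hour 7: 0.
Peak is 15.

15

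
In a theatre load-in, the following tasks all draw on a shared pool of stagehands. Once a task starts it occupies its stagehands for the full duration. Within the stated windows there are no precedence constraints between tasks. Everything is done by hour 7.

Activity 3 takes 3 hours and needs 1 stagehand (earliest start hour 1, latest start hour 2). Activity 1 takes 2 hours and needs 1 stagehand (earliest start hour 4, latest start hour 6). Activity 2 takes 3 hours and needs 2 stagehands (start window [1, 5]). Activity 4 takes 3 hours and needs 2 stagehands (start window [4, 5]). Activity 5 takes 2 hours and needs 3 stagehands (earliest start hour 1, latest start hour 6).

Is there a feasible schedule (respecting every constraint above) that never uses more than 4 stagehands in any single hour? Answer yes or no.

Schedule Activity 3@1, Activity 1@6, Activity 2@3, Activity 4@4, Activity 5@1: h1:4  h2:4  h3:3  h4:4  h5:4  h6:3  h7:1 — peak 4 ≤ 4.

yes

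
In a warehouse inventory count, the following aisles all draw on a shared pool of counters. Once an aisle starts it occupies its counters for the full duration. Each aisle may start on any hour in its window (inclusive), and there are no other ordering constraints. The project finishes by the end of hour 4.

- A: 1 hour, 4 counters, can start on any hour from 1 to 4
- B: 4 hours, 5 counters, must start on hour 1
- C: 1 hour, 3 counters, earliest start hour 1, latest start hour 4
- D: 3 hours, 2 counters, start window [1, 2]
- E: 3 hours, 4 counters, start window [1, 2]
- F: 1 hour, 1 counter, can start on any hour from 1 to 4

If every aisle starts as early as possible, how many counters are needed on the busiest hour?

19

Early-start schedule: A@1, B@1, C@1, D@1, E@1, F@1.
Load per hour: hour 1: 19, hour 2: 11, hour 3: 11, hour 4: 5.
Peak is 19.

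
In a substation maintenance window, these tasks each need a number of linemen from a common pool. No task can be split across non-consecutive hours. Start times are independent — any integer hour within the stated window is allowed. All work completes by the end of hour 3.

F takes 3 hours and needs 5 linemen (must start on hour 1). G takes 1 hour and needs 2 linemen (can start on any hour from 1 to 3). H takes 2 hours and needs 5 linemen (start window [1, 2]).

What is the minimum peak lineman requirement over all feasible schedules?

10

Early-start (F@1, G@1, H@1) gives peak 12: h1:12  h2:10  h3:5.
Shift H→2.
Schedule F@1, G@1, H@2: h1:7  h2:10  h3:10 — peak 10.
No arrangement of the 6 feasible schedules does better.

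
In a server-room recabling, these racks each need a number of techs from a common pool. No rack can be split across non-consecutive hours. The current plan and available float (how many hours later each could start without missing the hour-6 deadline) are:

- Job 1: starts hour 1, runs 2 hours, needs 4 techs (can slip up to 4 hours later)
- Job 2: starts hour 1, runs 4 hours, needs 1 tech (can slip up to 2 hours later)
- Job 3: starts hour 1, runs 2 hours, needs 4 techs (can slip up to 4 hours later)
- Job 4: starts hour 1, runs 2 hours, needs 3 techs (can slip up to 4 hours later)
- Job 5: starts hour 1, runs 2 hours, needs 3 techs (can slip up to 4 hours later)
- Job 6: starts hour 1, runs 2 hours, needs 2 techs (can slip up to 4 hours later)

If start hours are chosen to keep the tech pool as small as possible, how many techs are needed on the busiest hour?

7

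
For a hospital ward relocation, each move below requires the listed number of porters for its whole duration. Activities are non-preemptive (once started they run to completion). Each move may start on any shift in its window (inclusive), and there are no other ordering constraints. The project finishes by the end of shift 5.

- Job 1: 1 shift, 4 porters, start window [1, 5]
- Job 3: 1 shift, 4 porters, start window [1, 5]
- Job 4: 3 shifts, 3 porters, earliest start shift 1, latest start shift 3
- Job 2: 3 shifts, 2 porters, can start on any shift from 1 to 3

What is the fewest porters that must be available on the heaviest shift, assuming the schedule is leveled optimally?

Early-start (Job 1@1, Job 3@1, Job 4@1, Job 2@1) gives peak 13: s1:13  s2:5  s3:5  s4:0  s5:0.
Shift Job 3→2, Job 4→3, Job 2→3.
Schedule Job 1@1, Job 3@2, Job 4@3, Job 2@3: s1:4  s2:4  s3:5  s4:5  s5:5 — peak 5.
Total porter-shifts = 23 over 5 shifts ⇒ peak ≥ ⌈23/5⌉ = 5, so 5 is optimal.

5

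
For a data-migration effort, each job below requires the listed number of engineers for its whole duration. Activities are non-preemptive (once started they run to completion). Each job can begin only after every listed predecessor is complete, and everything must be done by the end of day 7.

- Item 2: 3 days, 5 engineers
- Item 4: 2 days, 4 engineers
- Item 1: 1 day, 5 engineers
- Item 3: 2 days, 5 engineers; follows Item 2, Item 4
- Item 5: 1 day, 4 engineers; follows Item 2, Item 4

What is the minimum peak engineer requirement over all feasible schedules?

9

Early-start (Item 2@1, Item 4@1, Item 1@1, Item 3@4, Item 5@4) gives peak 14: d1:14  d2:9  d3:5  d4:9  d5:5  d6:0  d7:0.
Shift Item 1→4, Item 3→5.
Schedule Item 2@1, Item 4@1, Item 1@4, Item 3@5, Item 5@4: d1:9  d2:9  d3:5  d4:9  d5:5  d6:5  d7:0 — peak 9.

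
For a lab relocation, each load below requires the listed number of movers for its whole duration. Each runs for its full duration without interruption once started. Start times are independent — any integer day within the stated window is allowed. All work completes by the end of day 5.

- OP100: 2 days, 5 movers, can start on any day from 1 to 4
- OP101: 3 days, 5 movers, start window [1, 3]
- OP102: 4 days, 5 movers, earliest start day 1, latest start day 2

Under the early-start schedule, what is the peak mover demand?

15

Early-start schedule: OP100@1, OP101@1, OP102@1.
Load per day: day 1: 15, day 2: 15, day 3: 10, day 4: 5, day 5: 0.
Peak is 15.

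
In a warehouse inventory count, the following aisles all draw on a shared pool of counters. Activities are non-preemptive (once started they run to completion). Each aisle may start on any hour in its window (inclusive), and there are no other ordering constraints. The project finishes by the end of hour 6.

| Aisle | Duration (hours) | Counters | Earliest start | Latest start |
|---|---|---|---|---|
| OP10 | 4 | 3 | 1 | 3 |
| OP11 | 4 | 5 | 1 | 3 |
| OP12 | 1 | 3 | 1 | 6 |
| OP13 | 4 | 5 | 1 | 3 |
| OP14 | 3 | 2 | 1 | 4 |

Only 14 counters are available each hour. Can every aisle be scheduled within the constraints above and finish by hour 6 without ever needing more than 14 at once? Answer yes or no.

The minimum achievable peak is 15; 14 < 15, so no feasible schedule stays within the cap.

no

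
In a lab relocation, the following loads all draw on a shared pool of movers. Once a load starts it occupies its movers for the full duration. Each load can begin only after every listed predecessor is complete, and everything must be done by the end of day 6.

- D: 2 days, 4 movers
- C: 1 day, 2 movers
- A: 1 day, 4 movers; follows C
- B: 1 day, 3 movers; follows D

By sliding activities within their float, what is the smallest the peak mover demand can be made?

Early-start (D@1, C@1, A@2, B@3) gives peak 8: d1:6  d2:8  d3:3  d4:0  d5:0  d6:0.
Shift C→3, A→4, B→5.
Schedule D@1, C@3, A@4, B@5: d1:4  d2:4  d3:2  d4:4  d5:3  d6:0 — peak 4.

4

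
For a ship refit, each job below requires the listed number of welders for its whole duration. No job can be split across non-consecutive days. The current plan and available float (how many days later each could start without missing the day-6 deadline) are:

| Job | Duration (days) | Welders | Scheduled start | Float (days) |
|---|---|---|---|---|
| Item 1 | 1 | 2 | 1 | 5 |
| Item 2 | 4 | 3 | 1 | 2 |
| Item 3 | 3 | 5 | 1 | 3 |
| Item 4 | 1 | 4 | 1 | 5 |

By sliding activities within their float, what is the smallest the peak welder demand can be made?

8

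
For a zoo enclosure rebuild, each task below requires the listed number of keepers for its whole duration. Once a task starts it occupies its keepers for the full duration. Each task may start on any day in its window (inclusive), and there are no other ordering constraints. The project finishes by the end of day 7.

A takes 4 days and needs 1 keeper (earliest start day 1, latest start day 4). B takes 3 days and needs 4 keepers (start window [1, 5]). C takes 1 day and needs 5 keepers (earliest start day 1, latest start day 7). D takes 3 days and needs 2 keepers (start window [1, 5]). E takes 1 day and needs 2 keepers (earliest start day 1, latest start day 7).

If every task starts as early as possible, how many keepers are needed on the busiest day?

14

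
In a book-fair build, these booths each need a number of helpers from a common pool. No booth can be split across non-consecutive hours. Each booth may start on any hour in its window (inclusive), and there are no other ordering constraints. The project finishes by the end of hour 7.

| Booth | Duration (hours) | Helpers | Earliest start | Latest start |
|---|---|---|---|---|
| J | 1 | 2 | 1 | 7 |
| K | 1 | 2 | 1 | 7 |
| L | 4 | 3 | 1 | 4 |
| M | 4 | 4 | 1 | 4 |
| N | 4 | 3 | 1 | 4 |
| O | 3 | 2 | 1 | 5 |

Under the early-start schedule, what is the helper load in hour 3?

At early start, hour 3 has: L, M, N, O.
Demand: 3 + 4 + 3 + 2 = 12.

12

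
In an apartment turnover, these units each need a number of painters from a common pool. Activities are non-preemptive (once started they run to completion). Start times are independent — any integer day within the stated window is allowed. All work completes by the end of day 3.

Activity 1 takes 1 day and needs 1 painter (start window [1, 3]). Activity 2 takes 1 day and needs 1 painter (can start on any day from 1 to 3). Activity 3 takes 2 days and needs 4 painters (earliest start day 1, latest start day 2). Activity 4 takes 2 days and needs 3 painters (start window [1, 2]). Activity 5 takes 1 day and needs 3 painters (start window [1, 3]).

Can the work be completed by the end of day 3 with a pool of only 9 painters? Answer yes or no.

Schedule Activity 1@1, Activity 2@1, Activity 3@1, Activity 4@2, Activity 5@3: d1:6  d2:7  d3:6 — peak 7 ≤ 9.

yes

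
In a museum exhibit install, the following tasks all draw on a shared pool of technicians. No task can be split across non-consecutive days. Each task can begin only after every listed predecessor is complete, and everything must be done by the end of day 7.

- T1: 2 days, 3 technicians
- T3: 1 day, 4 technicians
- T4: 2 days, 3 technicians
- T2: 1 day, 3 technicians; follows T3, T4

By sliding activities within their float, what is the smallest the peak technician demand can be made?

4

Early-start (T1@1, T3@1, T4@1, T2@3) gives peak 10: d1:10  d2:6  d3:3  d4:0  d5:0  d6:0  d7:0.
Shift T3→3, T4→4, T2→6.
Schedule T1@1, T3@3, T4@4, T2@6: d1:3  d2:3  d3:4  d4:3  d5:3  d6:3  d7:0 — peak 4.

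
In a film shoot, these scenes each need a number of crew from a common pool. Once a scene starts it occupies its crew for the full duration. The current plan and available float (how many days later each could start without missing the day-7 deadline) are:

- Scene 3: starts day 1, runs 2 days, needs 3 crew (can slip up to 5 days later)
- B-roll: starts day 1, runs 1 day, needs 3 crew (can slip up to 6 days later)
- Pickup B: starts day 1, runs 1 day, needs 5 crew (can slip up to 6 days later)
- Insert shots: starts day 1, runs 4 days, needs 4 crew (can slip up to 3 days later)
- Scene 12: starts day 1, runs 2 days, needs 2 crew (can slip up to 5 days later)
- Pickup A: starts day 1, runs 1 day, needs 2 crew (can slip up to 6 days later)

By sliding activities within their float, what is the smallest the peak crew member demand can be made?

6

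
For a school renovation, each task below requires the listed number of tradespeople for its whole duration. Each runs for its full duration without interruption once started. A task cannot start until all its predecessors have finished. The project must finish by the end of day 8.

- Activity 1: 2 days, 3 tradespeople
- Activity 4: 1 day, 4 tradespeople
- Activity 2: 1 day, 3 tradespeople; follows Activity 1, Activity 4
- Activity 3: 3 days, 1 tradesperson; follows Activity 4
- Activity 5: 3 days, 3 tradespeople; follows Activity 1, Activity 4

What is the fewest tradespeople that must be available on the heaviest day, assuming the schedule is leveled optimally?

4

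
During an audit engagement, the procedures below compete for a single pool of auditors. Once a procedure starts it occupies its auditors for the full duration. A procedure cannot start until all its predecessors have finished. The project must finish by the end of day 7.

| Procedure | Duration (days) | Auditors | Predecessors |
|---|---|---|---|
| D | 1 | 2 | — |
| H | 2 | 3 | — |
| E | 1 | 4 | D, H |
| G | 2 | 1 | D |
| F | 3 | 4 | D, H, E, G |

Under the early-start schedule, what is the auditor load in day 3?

5

At early start, day 3 has: E, G.
Demand: 4 + 1 = 5.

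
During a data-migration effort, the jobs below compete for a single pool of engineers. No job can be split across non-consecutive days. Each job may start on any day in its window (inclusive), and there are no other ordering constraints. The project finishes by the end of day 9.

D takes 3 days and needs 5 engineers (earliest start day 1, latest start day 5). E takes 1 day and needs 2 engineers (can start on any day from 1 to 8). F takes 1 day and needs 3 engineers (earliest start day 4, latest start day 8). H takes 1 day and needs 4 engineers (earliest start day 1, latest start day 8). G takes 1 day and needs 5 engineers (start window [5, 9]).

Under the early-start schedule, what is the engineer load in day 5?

5

At early start, day 5 has: G.
Demand: 5 = 5.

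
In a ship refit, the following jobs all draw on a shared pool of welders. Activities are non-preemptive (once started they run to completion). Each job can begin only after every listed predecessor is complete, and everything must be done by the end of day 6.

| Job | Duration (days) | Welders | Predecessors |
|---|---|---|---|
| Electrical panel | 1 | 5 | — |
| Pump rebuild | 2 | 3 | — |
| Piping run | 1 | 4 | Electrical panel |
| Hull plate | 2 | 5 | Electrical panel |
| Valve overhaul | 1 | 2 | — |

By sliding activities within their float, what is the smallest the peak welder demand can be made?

5

Early-start (Electrical panel@1, Pump rebuild@1, Piping run@2, Hull plate@2, Valve overhaul@1) gives peak 12: d1:10  d2:12  d3:5  d4:0  d5:0  d6:0.
Shift Pump rebuild→2, Piping run→4, Hull plate→5, Valve overhaul→2.
Schedule Electrical panel@1, Pump rebuild@2, Piping run@4, Hull plate@5, Valve overhaul@2: d1:5  d2:5  d3:3  d4:4  d5:5  d6:5 — peak 5.
Total welder-days = 27 over 6 days ⇒ peak ≥ ⌈27/6⌉ = 5, so 5 is optimal.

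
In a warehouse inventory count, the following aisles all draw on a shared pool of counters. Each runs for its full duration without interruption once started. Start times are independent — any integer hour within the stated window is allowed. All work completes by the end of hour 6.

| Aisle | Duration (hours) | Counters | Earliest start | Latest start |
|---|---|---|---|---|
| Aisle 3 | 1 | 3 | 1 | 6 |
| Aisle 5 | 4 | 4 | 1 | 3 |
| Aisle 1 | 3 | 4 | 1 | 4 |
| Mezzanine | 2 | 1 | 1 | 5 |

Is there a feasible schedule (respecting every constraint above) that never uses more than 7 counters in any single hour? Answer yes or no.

The minimum achievable peak is 8; 7 < 8, so no feasible schedule stays within the cap.

no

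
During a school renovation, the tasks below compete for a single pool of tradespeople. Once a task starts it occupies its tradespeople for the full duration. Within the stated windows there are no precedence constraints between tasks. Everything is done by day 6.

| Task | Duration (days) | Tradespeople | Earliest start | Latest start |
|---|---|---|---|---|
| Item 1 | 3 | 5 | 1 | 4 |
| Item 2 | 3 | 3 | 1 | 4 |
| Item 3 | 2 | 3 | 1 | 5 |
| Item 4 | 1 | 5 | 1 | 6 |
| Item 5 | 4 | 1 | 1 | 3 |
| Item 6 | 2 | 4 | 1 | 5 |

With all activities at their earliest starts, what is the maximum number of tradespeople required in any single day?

Early-start schedule: Item 1@1, Item 2@1, Item 3@1, Item 4@1, Item 5@1, Item 6@1.
Load per day: day 1: 21, day 2: 16, day 3: 9, day 4: 1, day 5: 0, day 6: 0.
Peak is 21.

21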